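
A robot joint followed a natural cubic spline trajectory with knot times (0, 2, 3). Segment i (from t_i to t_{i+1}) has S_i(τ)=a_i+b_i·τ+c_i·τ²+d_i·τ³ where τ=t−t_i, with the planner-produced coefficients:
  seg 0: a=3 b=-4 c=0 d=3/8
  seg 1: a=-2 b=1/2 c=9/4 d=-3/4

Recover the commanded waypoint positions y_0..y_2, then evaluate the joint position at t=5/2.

y_0=3 y_1=-2 y_2=0
S(5/2) = -41/32

y_0 = S_0(0) = a_0 = 3
y_1 = S_1(0) = a_1 = -2
y_2 = S_1(1) = 0
t_q=5/2 is in segment 1 (τ=1/2); S_1(τ)=-41/32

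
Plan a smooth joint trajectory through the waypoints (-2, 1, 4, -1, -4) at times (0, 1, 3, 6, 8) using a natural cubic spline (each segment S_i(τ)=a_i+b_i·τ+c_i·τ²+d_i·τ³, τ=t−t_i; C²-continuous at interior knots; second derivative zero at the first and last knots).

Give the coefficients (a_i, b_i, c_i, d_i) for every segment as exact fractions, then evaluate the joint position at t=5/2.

  seg 0: a=-2 b=9541/3036 c=0 d=-433/3036
  seg 1: a=1 b=4121/1518 c=-433/1012 d=-545/6072
  seg 2: a=4 b=-56/759 c=-489/506 d=661/4554
  seg 3: a=-1 b=-2965/1518 c=86/253 d=-43/759
S(5/2) = 61635/16192

Δ: Δ0=3, Δ1=3/2, Δ2=-5/3, Δ3=-3/2
row 1: diag=6, rhs=-9; c'=1/3, d'=-3/2
row 2: denom=10−2·1/3=28/3; d'=(-19−2·-3/2)/(28/3)=-12/7
row 3: denom=10−3·9/28=253/28; d'=(1−3·-12/7)/(253/28)=172/253
back: M3=172/253
back: M2=-12/7−9/28·172/253=-489/253
back: M1=-3/2−1/3·-489/253=-433/506
M: M0=0, M1=-433/506, M2=-489/253, M3=172/253, M4=0
seg 0: a=-2, c=M0/2=0, d=(M1−M0)/(6·1)=-433/3036, b=Δ0−h0·(2M0+M1)/6=9541/3036
seg 1: a=1, c=M1/2=-433/1012, d=(M2−M1)/(6·2)=-545/6072, b=Δ1−h1·(2M1+M2)/6=4121/1518
seg 2: a=4, c=M2/2=-489/506, d=(M3−M2)/(6·3)=661/4554, b=Δ2−h2·(2M2+M3)/6=-56/759
seg 3: a=-1, c=M3/2=86/253, d=(M4−M3)/(6·2)=-43/759, b=Δ3−h3·(2M3+M4)/6=-2965/1518
t_q=5/2 → seg 1, τ=3/2; S=1+4121/1518·τ+-433/1012·τ²+-545/6072·τ³=61635/16192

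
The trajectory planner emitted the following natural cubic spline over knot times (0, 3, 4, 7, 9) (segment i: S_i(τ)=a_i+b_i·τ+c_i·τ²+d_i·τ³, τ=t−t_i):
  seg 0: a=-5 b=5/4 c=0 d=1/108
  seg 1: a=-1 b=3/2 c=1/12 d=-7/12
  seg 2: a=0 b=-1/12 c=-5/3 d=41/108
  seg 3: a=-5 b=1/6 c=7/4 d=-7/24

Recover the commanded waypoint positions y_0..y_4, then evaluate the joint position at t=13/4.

y_0 = S_0(0) = a_0 = -5
y_1 = S_1(0) = a_1 = -1
y_2 = S_2(0) = a_2 = 0
y_3 = S_3(0) = a_3 = -5
y_4 = S_3(2) = 0
t_q=13/4 is in segment 1 (τ=1/4); S_1(τ)=-161/256

y_0=-5 y_1=-1 y_2=0 y_3=-5 y_4=0
S(13/4) = -161/256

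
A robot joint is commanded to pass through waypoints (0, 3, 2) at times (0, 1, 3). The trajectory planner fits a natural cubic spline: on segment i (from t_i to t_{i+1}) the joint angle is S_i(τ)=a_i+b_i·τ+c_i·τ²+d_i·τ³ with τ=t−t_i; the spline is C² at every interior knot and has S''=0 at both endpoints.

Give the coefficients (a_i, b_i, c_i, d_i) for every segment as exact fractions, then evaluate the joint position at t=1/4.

  seg 0: a=0 b=43/12 c=0 d=-7/12
  seg 1: a=3 b=11/6 c=-7/4 d=7/24
S(1/4) = 227/256

Δ: Δ0=3, Δ1=-1/2
row 1: diag=6, rhs=-21; c'=1/3, d'=-7/2
back: M1=-7/2
M: M0=0, M1=-7/2, M2=0
seg 0: a=0, c=M0/2=0, d=(M1−M0)/(6·1)=-7/12, b=Δ0−h0·(2M0+M1)/6=43/12
seg 1: a=3, c=M1/2=-7/4, d=(M2−M1)/(6·2)=7/24, b=Δ1−h1·(2M1+M2)/6=11/6
t_q=1/4 → seg 0, τ=1/4; S=0+43/12·τ+0·τ²+-7/12·τ³=227/256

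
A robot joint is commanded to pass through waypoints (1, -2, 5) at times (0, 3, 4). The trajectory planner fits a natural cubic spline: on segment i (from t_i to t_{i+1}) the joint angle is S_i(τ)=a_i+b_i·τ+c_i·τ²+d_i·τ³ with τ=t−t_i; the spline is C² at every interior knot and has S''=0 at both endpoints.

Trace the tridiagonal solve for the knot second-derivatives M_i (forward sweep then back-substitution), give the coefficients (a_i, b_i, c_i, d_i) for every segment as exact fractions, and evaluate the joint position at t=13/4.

  seg 0: a=1 b=-4 c=0 d=1/3
  seg 1: a=-2 b=5 c=3 d=-1
S(13/4) = -37/64

Δ: Δ0=-1, Δ1=7
row 1: diag=8, rhs=48; c'=1/8, d'=6
back: M1=6
M: M0=0, M1=6, M2=0
seg 0: a=1, c=M0/2=0, d=(M1−M0)/(6·3)=1/3, b=Δ0−h0·(2M0+M1)/6=-4
seg 1: a=-2, c=M1/2=3, d=(M2−M1)/(6·1)=-1, b=Δ1−h1·(2M1+M2)/6=5
t_q=13/4 → seg 1, τ=1/4; S=-2+5·τ+3·τ²+-1·τ³=-37/64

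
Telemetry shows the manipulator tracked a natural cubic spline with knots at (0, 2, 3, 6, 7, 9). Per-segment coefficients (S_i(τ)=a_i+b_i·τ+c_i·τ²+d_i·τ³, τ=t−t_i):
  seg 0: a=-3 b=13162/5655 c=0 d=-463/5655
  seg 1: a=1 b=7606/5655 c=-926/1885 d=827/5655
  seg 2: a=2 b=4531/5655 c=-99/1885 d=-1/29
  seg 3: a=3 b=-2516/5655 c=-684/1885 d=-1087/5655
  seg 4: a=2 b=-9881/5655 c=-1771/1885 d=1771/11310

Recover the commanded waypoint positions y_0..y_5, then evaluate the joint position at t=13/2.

y_0 = S_0(0) = a_0 = -3
y_1 = S_1(0) = a_1 = 1
y_2 = S_2(0) = a_2 = 2
y_3 = S_3(0) = a_3 = 3
y_4 = S_4(0) = a_4 = 2
y_5 = S_4(2) = -4
t_q=13/2 is in segment 3 (τ=1/2); S_3(τ)=8031/3016

y_0=-3 y_1=1 y_2=2 y_3=3 y_4=2 y_5=-4
S(13/2) = 8031/3016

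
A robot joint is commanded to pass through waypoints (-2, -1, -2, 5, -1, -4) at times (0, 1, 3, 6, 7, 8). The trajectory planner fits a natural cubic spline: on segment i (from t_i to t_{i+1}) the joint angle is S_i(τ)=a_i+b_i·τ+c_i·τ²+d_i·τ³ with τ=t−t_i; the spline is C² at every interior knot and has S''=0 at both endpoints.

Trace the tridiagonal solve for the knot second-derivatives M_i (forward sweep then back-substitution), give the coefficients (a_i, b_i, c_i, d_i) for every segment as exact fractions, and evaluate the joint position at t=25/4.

  seg 0: a=-2 b=3487/2280 c=0 d=-1207/2280
  seg 1: a=-1 b=-67/1140 c=-1207/760 d=1559/2280
  seg 2: a=-2 b=409/228 c=1911/760 d=-5323/6840
  seg 3: a=5 b=-9419/2280 c=-853/190 d=1195/456
  seg 4: a=-1 b=-5983/1140 c=2563/760 d=-2563/2280
S(25/4) = 181309/48640

Δ: Δ0=1, Δ1=-1/2, Δ2=7/3, Δ3=-6, Δ4=-3
row 1: diag=6, rhs=-9; c'=1/3, d'=-3/2
row 2: denom=10−2·1/3=28/3; d'=(17−2·-3/2)/(28/3)=15/7
row 3: denom=8−3·9/28=197/28; d'=(-50−3·15/7)/(197/28)=-1580/197
row 4: denom=4−1·28/197=760/197; d'=(18−1·-1580/197)/(760/197)=2563/380
back: M4=2563/380
back: M3=-1580/197−28/197·2563/380=-853/95
back: M2=15/7−9/28·-853/95=1911/380
back: M1=-3/2−1/3·1911/380=-1207/380
M: M0=0, M1=-1207/380, M2=1911/380, M3=-853/95, M4=2563/380, M5=0
seg 0: a=-2, c=M0/2=0, d=(M1−M0)/(6·1)=-1207/2280, b=Δ0−h0·(2M0+M1)/6=3487/2280
seg 1: a=-1, c=M1/2=-1207/760, d=(M2−M1)/(6·2)=1559/2280, b=Δ1−h1·(2M1+M2)/6=-67/1140
seg 2: a=-2, c=M2/2=1911/760, d=(M3−M2)/(6·3)=-5323/6840, b=Δ2−h2·(2M2+M3)/6=409/228
seg 3: a=5, c=M3/2=-853/190, d=(M4−M3)/(6·1)=1195/456, b=Δ3−h3·(2M3+M4)/6=-9419/2280
seg 4: a=-1, c=M4/2=2563/760, d=(M5−M4)/(6·1)=-2563/2280, b=Δ4−h4·(2M4+M5)/6=-5983/1140
t_q=25/4 → seg 3, τ=1/4; S=5+-9419/2280·τ+-853/190·τ²+1195/456·τ³=181309/48640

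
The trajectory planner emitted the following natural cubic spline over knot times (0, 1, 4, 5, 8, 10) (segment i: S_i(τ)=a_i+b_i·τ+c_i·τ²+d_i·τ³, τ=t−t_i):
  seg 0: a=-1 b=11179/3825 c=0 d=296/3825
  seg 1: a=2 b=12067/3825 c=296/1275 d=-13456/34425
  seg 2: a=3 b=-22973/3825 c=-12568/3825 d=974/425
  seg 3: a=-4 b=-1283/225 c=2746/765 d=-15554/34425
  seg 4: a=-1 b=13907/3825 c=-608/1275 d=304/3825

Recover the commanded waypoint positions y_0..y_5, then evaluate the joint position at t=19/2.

y_0=-1 y_1=2 y_2=3 y_3=-4 y_4=-1 y_5=5
S(19/2) = 1861/510

y_0 = S_0(0) = a_0 = -1
y_1 = S_1(0) = a_1 = 2
y_2 = S_2(0) = a_2 = 3
y_3 = S_3(0) = a_3 = -4
y_4 = S_4(0) = a_4 = -1
y_5 = S_4(2) = 5
t_q=19/2 is in segment 4 (τ=3/2); S_4(τ)=1861/510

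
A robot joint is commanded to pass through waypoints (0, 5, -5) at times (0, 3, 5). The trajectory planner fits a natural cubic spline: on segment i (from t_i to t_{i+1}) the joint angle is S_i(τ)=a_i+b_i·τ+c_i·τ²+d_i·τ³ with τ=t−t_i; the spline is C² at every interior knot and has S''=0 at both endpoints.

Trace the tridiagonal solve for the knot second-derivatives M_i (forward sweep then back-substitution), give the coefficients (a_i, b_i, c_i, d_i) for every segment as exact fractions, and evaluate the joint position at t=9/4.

  seg 0: a=0 b=11/3 c=0 d=-2/9
  seg 1: a=5 b=-7/3 c=-2 d=1/3
S(9/4) = 183/32

Δ: Δ0=5/3, Δ1=-5
row 1: diag=10, rhs=-40; c'=1/5, d'=-4
back: M1=-4
M: M0=0, M1=-4, M2=0
seg 0: a=0, c=M0/2=0, d=(M1−M0)/(6·3)=-2/9, b=Δ0−h0·(2M0+M1)/6=11/3
seg 1: a=5, c=M1/2=-2, d=(M2−M1)/(6·2)=1/3, b=Δ1−h1·(2M1+M2)/6=-7/3
t_q=9/4 → seg 0, τ=9/4; S=0+11/3·τ+0·τ²+-2/9·τ³=183/32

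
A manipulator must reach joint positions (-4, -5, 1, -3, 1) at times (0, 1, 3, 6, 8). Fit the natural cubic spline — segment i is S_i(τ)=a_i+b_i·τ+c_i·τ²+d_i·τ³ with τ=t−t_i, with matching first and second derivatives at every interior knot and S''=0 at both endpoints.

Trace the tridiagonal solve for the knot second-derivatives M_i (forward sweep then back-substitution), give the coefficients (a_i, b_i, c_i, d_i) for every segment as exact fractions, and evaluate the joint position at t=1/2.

  seg 0: a=-4 b=-1465/759 c=0 d=706/759
  seg 1: a=-5 b=653/759 c=706/253 d=-653/759
  seg 2: a=1 b=1289/759 c=-600/253 d=1033/2277
  seg 3: a=-3 b=-214/759 c=433/253 d=-433/1518
S(1/2) = -4907/1012

Δ: Δ0=-1, Δ1=3, Δ2=-4/3, Δ3=2
row 1: diag=6, rhs=24; c'=1/3, d'=4
row 2: denom=10−2·1/3=28/3; d'=(-26−2·4)/(28/3)=-51/14
row 3: denom=10−3·9/28=253/28; d'=(20−3·-51/14)/(253/28)=866/253
back: M3=866/253
back: M2=-51/14−9/28·866/253=-1200/253
back: M1=4−1/3·-1200/253=1412/253
M: M0=0, M1=1412/253, M2=-1200/253, M3=866/253, M4=0
seg 0: a=-4, c=M0/2=0, d=(M1−M0)/(6·1)=706/759, b=Δ0−h0·(2M0+M1)/6=-1465/759
seg 1: a=-5, c=M1/2=706/253, d=(M2−M1)/(6·2)=-653/759, b=Δ1−h1·(2M1+M2)/6=653/759
seg 2: a=1, c=M2/2=-600/253, d=(M3−M2)/(6·3)=1033/2277, b=Δ2−h2·(2M2+M3)/6=1289/759
seg 3: a=-3, c=M3/2=433/253, d=(M4−M3)/(6·2)=-433/1518, b=Δ3−h3·(2M3+M4)/6=-214/759
t_q=1/2 → seg 0, τ=1/2; S=-4+-1465/759·τ+0·τ²+706/759·τ³=-4907/1012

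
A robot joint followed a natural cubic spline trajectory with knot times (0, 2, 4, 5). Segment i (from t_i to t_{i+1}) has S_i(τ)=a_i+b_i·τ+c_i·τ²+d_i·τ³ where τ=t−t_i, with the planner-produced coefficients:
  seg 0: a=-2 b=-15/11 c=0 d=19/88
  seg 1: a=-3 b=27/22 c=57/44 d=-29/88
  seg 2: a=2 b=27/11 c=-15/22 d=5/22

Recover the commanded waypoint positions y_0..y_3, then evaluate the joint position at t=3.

y_0 = S_0(0) = a_0 = -2
y_1 = S_1(0) = a_1 = -3
y_2 = S_2(0) = a_2 = 2
y_3 = S_2(1) = 4
t_q=3 is in segment 1 (τ=1); S_1(τ)=-71/88

y_0=-2 y_1=-3 y_2=2 y_3=4
S(3) = -71/88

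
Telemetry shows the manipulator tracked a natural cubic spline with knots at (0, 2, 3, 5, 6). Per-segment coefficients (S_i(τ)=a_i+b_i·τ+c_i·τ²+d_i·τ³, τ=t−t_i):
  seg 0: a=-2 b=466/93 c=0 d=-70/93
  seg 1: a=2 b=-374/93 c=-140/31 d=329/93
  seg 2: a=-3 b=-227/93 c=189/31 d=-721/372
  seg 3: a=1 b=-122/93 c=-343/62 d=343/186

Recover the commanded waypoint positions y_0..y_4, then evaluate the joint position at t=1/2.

y_0=-2 y_1=2 y_2=-3 y_3=1 y_4=-4
S(1/2) = 51/124

y_0 = S_0(0) = a_0 = -2
y_1 = S_1(0) = a_1 = 2
y_2 = S_2(0) = a_2 = -3
y_3 = S_3(0) = a_3 = 1
y_4 = S_3(1) = -4
t_q=1/2 is in segment 0 (τ=1/2); S_0(τ)=51/124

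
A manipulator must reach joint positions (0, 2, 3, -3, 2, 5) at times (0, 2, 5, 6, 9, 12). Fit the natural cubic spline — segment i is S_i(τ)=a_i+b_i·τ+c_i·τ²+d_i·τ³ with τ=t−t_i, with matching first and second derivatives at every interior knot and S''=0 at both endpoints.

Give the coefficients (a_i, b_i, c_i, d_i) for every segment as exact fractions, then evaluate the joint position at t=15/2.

Δ: Δ0=1, Δ1=1/3, Δ2=-6, Δ3=5/3, Δ4=1
row 1: diag=10, rhs=-4; c'=3/10, d'=-2/5
row 2: denom=8−3·3/10=71/10; d'=(-38−3·-2/5)/(71/10)=-368/71
row 3: denom=8−1·10/71=558/71; d'=(46−1·-368/71)/(558/71)=1817/279
row 4: denom=12−3·71/186=673/62; d'=(-4−3·1817/279)/(673/62)=-4378/2019
back: M4=-4378/2019
back: M3=1817/279−71/186·-4378/2019=4940/673
back: M2=-368/71−10/71·4940/673=-4184/673
back: M1=-2/5−3/10·-4184/673=986/673
M: M0=0, M1=986/673, M2=-4184/673, M3=4940/673, M4=-4378/2019, M5=0
seg 0: a=0, c=M0/2=0, d=(M1−M0)/(6·2)=493/4038, b=Δ0−h0·(2M0+M1)/6=1033/2019
seg 1: a=2, c=M1/2=493/673, d=(M2−M1)/(6·3)=-2585/6057, b=Δ1−h1·(2M1+M2)/6=3991/2019
seg 2: a=3, c=M2/2=-2092/673, d=(M3−M2)/(6·1)=4562/2019, b=Δ2−h2·(2M2+M3)/6=-10400/2019
seg 3: a=-3, c=M3/2=2470/673, d=(M4−M3)/(6·3)=-9599/18171, b=Δ3−h3·(2M3+M4)/6=-9266/2019
seg 4: a=2, c=M4/2=-2189/2019, d=(M5−M4)/(6·3)=2189/18171, b=Δ4−h4·(2M4+M5)/6=6397/2019
t_q=15/2 → seg 3, τ=3/2; S=-3+-9266/2019·τ+2470/673·τ²+-9599/18171·τ³=-18355/5384

  seg 0: a=0 b=1033/2019 c=0 d=493/4038
  seg 1: a=2 b=3991/2019 c=493/673 d=-2585/6057
  seg 2: a=3 b=-10400/2019 c=-2092/673 d=4562/2019
  seg 3: a=-3 b=-9266/2019 c=2470/673 d=-9599/18171
  seg 4: a=2 b=6397/2019 c=-2189/2019 d=2189/18171
S(15/2) = -18355/5384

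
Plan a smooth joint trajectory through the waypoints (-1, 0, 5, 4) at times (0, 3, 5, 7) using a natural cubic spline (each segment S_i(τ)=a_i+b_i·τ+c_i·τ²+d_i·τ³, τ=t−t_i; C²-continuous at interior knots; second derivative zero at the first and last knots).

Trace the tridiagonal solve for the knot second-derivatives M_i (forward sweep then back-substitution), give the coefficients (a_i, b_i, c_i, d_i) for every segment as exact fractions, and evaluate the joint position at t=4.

Δ: Δ0=1/3, Δ1=5/2, Δ2=-1/2
row 1: diag=10, rhs=13; c'=1/5, d'=13/10
row 2: denom=8−2·1/5=38/5; d'=(-18−2·13/10)/(38/5)=-103/38
back: M2=-103/38
back: M1=13/10−1/5·-103/38=35/19
M: M0=0, M1=35/19, M2=-103/38, M3=0
seg 0: a=-1, c=M0/2=0, d=(M1−M0)/(6·3)=35/342, b=Δ0−h0·(2M0+M1)/6=-67/114
seg 1: a=0, c=M1/2=35/38, d=(M2−M1)/(6·2)=-173/456, b=Δ1−h1·(2M1+M2)/6=124/57
seg 2: a=5, c=M2/2=-103/76, d=(M3−M2)/(6·2)=103/456, b=Δ2−h2·(2M2+M3)/6=149/114
t_q=4 → seg 1, τ=1; S=0+124/57·τ+35/38·τ²+-173/456·τ³=413/152

  seg 0: a=-1 b=-67/114 c=0 d=35/342
  seg 1: a=0 b=124/57 c=35/38 d=-173/456
  seg 2: a=5 b=149/114 c=-103/76 d=103/456
S(4) = 413/152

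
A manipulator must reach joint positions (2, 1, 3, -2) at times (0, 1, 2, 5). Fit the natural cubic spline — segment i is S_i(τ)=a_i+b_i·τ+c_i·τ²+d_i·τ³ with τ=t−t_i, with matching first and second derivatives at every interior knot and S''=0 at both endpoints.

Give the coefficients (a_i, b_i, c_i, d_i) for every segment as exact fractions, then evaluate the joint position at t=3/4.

  seg 0: a=2 b=-176/93 c=0 d=83/93
  seg 1: a=1 b=73/93 c=83/31 d=-136/93
  seg 2: a=3 b=163/93 c=-53/31 d=53/279
S(3/4) = 1899/1984

Δ: Δ0=-1, Δ1=2, Δ2=-5/3
row 1: diag=4, rhs=18; c'=1/4, d'=9/2
row 2: denom=8−1·1/4=31/4; d'=(-22−1·9/2)/(31/4)=-106/31
back: M2=-106/31
back: M1=9/2−1/4·-106/31=166/31
M: M0=0, M1=166/31, M2=-106/31, M3=0
seg 0: a=2, c=M0/2=0, d=(M1−M0)/(6·1)=83/93, b=Δ0−h0·(2M0+M1)/6=-176/93
seg 1: a=1, c=M1/2=83/31, d=(M2−M1)/(6·1)=-136/93, b=Δ1−h1·(2M1+M2)/6=73/93
seg 2: a=3, c=M2/2=-53/31, d=(M3−M2)/(6·3)=53/279, b=Δ2−h2·(2M2+M3)/6=163/93
t_q=3/4 → seg 0, τ=3/4; S=2+-176/93·τ+0·τ²+83/93·τ³=1899/1984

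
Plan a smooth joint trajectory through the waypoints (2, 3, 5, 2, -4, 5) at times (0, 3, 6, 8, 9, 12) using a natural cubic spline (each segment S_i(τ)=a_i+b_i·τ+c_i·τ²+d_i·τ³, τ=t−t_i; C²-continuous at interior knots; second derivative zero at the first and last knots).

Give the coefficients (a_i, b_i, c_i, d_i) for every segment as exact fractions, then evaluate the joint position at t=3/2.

  seg 0: a=2 b=79/358 c=0 d=121/9666
  seg 1: a=3 b=100/179 c=121/1074 d=-247/9666
  seg 2: a=5 b=195/358 c=-21/179 d=-81/179
  seg 3: a=2 b=-1917/358 c=-507/179 d=783/358
  seg 4: a=-4 b=-798/179 c=1335/358 d=-445/1074
S(3/2) = 6797/2864

Δ: Δ0=1/3, Δ1=2/3, Δ2=-3/2, Δ3=-6, Δ4=3
row 1: diag=12, rhs=2; c'=1/4, d'=1/6
row 2: denom=10−3·1/4=37/4; d'=(-13−3·1/6)/(37/4)=-54/37
row 3: denom=6−2·8/37=206/37; d'=(-27−2·-54/37)/(206/37)=-891/206
row 4: denom=8−1·37/206=1611/206; d'=(54−1·-891/206)/(1611/206)=1335/179
back: M4=1335/179
back: M3=-891/206−37/206·1335/179=-1014/179
back: M2=-54/37−8/37·-1014/179=-42/179
back: M1=1/6−1/4·-42/179=121/537
M: M0=0, M1=121/537, M2=-42/179, M3=-1014/179, M4=1335/179, M5=0
seg 0: a=2, c=M0/2=0, d=(M1−M0)/(6·3)=121/9666, b=Δ0−h0·(2M0+M1)/6=79/358
seg 1: a=3, c=M1/2=121/1074, d=(M2−M1)/(6·3)=-247/9666, b=Δ1−h1·(2M1+M2)/6=100/179
seg 2: a=5, c=M2/2=-21/179, d=(M3−M2)/(6·2)=-81/179, b=Δ2−h2·(2M2+M3)/6=195/358
seg 3: a=2, c=M3/2=-507/179, d=(M4−M3)/(6·1)=783/358, b=Δ3−h3·(2M3+M4)/6=-1917/358
seg 4: a=-4, c=M4/2=1335/358, d=(M5−M4)/(6·3)=-445/1074, b=Δ4−h4·(2M4+M5)/6=-798/179
t_q=3/2 → seg 0, τ=3/2; S=2+79/358·τ+0·τ²+121/9666·τ³=6797/2864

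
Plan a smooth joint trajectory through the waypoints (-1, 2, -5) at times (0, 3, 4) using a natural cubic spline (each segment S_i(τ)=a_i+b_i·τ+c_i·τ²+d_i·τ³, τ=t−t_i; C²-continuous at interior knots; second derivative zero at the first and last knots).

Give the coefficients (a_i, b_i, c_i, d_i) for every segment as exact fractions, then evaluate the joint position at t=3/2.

  seg 0: a=-1 b=4 c=0 d=-1/3
  seg 1: a=2 b=-5 c=-3 d=1
S(3/2) = 31/8

Δ: Δ0=1, Δ1=-7
row 1: diag=8, rhs=-48; c'=1/8, d'=-6
back: M1=-6
M: M0=0, M1=-6, M2=0
seg 0: a=-1, c=M0/2=0, d=(M1−M0)/(6·3)=-1/3, b=Δ0−h0·(2M0+M1)/6=4
seg 1: a=2, c=M1/2=-3, d=(M2−M1)/(6·1)=1, b=Δ1−h1·(2M1+M2)/6=-5
t_q=3/2 → seg 0, τ=3/2; S=-1+4·τ+0·τ²+-1/3·τ³=31/8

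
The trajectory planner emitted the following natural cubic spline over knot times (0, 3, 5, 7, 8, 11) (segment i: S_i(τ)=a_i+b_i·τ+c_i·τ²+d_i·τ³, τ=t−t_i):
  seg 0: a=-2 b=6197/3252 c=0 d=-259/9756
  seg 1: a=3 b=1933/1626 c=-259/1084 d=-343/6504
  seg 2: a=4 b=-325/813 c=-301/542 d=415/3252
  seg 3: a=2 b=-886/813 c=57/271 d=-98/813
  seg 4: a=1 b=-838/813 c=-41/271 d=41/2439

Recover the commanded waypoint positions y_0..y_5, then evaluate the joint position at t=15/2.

y_0 = S_0(0) = a_0 = -2
y_1 = S_1(0) = a_1 = 3
y_2 = S_2(0) = a_2 = 4
y_3 = S_3(0) = a_3 = 2
y_4 = S_4(0) = a_4 = 1
y_5 = S_4(3) = -3
t_q=15/2 is in segment 3 (τ=1/2); S_3(τ)=809/542

y_0=-2 y_1=3 y_2=4 y_3=2 y_4=1 y_5=-3
S(15/2) = 809/542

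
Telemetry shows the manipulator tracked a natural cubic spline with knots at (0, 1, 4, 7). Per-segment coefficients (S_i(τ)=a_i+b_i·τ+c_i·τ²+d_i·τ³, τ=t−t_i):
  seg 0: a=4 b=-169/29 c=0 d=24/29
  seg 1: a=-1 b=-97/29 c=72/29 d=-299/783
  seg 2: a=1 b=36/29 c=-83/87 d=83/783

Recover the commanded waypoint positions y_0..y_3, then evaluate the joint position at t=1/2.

y_0=4 y_1=-1 y_2=1 y_3=-1
S(1/2) = 69/58

y_0 = S_0(0) = a_0 = 4
y_1 = S_1(0) = a_1 = -1
y_2 = S_2(0) = a_2 = 1
y_3 = S_2(3) = -1
t_q=1/2 is in segment 0 (τ=1/2); S_0(τ)=69/58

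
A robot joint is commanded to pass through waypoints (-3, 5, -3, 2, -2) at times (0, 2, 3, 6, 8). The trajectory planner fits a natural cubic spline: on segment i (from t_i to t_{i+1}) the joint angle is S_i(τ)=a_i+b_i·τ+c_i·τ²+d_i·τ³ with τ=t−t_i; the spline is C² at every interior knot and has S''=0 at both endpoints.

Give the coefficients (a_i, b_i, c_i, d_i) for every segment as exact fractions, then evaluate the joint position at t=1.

  seg 0: a=-3 b=5375/624 c=0 d=-2879/2496
  seg 1: a=5 b=-1631/312 c=-2879/416 d=5177/1248
  seg 2: a=-3 b=-8267/1248 c=1149/208 d=-265/288
  seg 3: a=2 b=523/312 c=-1147/416 d=1147/2496
S(1) = 3711/832

Δ: Δ0=4, Δ1=-8, Δ2=5/3, Δ3=-2
row 1: diag=6, rhs=-72; c'=1/6, d'=-12
row 2: denom=8−1·1/6=47/6; d'=(58−1·-12)/(47/6)=420/47
row 3: denom=10−3·18/47=416/47; d'=(-22−3·420/47)/(416/47)=-1147/208
back: M3=-1147/208
back: M2=420/47−18/47·-1147/208=1149/104
back: M1=-12−1/6·1149/104=-2879/208
M: M0=0, M1=-2879/208, M2=1149/104, M3=-1147/208, M4=0
seg 0: a=-3, c=M0/2=0, d=(M1−M0)/(6·2)=-2879/2496, b=Δ0−h0·(2M0+M1)/6=5375/624
seg 1: a=5, c=M1/2=-2879/416, d=(M2−M1)/(6·1)=5177/1248, b=Δ1−h1·(2M1+M2)/6=-1631/312
seg 2: a=-3, c=M2/2=1149/208, d=(M3−M2)/(6·3)=-265/288, b=Δ2−h2·(2M2+M3)/6=-8267/1248
seg 3: a=2, c=M3/2=-1147/416, d=(M4−M3)/(6·2)=1147/2496, b=Δ3−h3·(2M3+M4)/6=523/312
t_q=1 → seg 0, τ=1; S=-3+5375/624·τ+0·τ²+-2879/2496·τ³=3711/832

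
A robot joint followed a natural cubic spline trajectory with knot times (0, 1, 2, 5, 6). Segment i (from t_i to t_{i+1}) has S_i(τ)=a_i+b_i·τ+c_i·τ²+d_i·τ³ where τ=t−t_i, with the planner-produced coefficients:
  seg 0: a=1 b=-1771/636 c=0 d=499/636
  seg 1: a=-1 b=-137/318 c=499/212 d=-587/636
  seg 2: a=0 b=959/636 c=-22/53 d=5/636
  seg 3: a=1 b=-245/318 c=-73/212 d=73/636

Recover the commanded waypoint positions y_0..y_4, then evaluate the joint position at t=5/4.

y_0 = S_0(0) = a_0 = 1
y_1 = S_1(0) = a_1 = -1
y_2 = S_2(0) = a_2 = 0
y_3 = S_3(0) = a_3 = 1
y_4 = S_3(1) = 0
t_q=5/4 is in segment 1 (τ=1/4); S_1(τ)=-13229/13568

y_0=1 y_1=-1 y_2=0 y_3=1 y_4=0
S(5/4) = -13229/13568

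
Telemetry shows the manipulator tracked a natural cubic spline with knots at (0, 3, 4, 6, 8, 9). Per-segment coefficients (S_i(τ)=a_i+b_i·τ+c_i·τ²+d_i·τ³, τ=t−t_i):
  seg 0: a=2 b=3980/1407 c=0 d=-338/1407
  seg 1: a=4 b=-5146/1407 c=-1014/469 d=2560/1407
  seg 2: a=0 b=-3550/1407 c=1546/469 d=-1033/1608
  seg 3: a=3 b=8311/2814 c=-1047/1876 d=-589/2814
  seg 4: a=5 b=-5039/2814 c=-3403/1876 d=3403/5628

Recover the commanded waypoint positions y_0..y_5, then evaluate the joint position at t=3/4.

y_0=2 y_1=4 y_2=0 y_3=3 y_4=5 y_5=2
S(3/4) = 60335/15008

y_0 = S_0(0) = a_0 = 2
y_1 = S_1(0) = a_1 = 4
y_2 = S_2(0) = a_2 = 0
y_3 = S_3(0) = a_3 = 3
y_4 = S_4(0) = a_4 = 5
y_5 = S_4(1) = 2
t_q=3/4 is in segment 0 (τ=3/4); S_0(τ)=60335/15008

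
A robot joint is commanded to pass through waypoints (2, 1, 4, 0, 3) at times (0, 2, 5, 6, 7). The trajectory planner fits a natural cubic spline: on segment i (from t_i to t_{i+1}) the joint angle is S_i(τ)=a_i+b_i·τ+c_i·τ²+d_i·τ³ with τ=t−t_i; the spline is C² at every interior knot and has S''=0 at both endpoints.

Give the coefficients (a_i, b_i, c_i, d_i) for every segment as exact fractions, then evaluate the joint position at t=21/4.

Δ: Δ0=-1/2, Δ1=1, Δ2=-4, Δ3=3
row 1: diag=10, rhs=9; c'=3/10, d'=9/10
row 2: denom=8−3·3/10=71/10; d'=(-30−3·9/10)/(71/10)=-327/71
row 3: denom=4−1·10/71=274/71; d'=(42−1·-327/71)/(274/71)=3309/274
back: M3=3309/274
back: M2=-327/71−10/71·3309/274=-864/137
back: M1=9/10−3/10·-864/137=765/274
M: M0=0, M1=765/274, M2=-864/137, M3=3309/274, M4=0
seg 0: a=2, c=M0/2=0, d=(M1−M0)/(6·2)=255/1096, b=Δ0−h0·(2M0+M1)/6=-196/137
seg 1: a=1, c=M1/2=765/548, d=(M2−M1)/(6·3)=-277/548, b=Δ1−h1·(2M1+M2)/6=373/274
seg 2: a=4, c=M2/2=-432/137, d=(M3−M2)/(6·1)=1679/548, b=Δ2−h2·(2M2+M3)/6=-2143/548
seg 3: a=0, c=M3/2=3309/548, d=(M4−M3)/(6·1)=-1103/548, b=Δ3−h3·(2M3+M4)/6=-281/274
t_q=21/4 → seg 2, τ=1/4; S=4+-2143/548·τ+-432/137·τ²+1679/548·τ³=100767/35072

  seg 0: a=2 b=-196/137 c=0 d=255/1096
  seg 1: a=1 b=373/274 c=765/548 d=-277/548
  seg 2: a=4 b=-2143/548 c=-432/137 d=1679/548
  seg 3: a=0 b=-281/274 c=3309/548 d=-1103/548
S(21/4) = 100767/35072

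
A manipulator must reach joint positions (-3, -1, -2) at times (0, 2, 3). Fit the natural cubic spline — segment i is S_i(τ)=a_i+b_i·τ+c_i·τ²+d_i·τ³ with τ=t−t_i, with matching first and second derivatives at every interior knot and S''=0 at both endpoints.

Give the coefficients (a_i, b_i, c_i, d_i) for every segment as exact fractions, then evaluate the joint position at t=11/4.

  seg 0: a=-3 b=5/3 c=0 d=-1/6
  seg 1: a=-1 b=-1/3 c=-1 d=1/3
S(11/4) = -107/64

Δ: Δ0=1, Δ1=-1
row 1: diag=6, rhs=-12; c'=1/6, d'=-2
back: M1=-2
M: M0=0, M1=-2, M2=0
seg 0: a=-3, c=M0/2=0, d=(M1−M0)/(6·2)=-1/6, b=Δ0−h0·(2M0+M1)/6=5/3
seg 1: a=-1, c=M1/2=-1, d=(M2−M1)/(6·1)=1/3, b=Δ1−h1·(2M1+M2)/6=-1/3
t_q=11/4 → seg 1, τ=3/4; S=-1+-1/3·τ+-1·τ²+1/3·τ³=-107/64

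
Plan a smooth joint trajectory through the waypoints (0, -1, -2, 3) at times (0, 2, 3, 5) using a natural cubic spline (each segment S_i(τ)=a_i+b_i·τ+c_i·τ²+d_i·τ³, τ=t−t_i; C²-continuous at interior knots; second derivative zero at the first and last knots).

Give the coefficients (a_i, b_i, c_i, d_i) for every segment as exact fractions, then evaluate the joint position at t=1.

  seg 0: a=0 b=-9/70 c=0 d=-13/140
  seg 1: a=-1 b=-87/70 c=-39/70 d=4/5
  seg 2: a=-2 b=3/70 c=129/70 d=-43/140
S(1) = -31/140

Δ: Δ0=-1/2, Δ1=-1, Δ2=5/2
row 1: diag=6, rhs=-3; c'=1/6, d'=-1/2
row 2: denom=6−1·1/6=35/6; d'=(21−1·-1/2)/(35/6)=129/35
back: M2=129/35
back: M1=-1/2−1/6·129/35=-39/35
M: M0=0, M1=-39/35, M2=129/35, M3=0
seg 0: a=0, c=M0/2=0, d=(M1−M0)/(6·2)=-13/140, b=Δ0−h0·(2M0+M1)/6=-9/70
seg 1: a=-1, c=M1/2=-39/70, d=(M2−M1)/(6·1)=4/5, b=Δ1−h1·(2M1+M2)/6=-87/70
seg 2: a=-2, c=M2/2=129/70, d=(M3−M2)/(6·2)=-43/140, b=Δ2−h2·(2M2+M3)/6=3/70
t_q=1 → seg 0, τ=1; S=0+-9/70·τ+0·τ²+-13/140·τ³=-31/140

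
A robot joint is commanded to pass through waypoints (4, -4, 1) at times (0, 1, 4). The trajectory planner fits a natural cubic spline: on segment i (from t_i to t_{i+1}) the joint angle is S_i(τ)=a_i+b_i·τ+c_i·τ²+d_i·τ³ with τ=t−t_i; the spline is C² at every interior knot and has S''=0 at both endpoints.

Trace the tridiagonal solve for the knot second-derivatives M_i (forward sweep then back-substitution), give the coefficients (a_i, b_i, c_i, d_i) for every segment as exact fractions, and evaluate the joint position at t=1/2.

  seg 0: a=4 b=-221/24 c=0 d=29/24
  seg 1: a=-4 b=-67/12 c=29/8 d=-29/72
S(1/2) = -29/64

Δ: Δ0=-8, Δ1=5/3
row 1: diag=8, rhs=58; c'=3/8, d'=29/4
back: M1=29/4
M: M0=0, M1=29/4, M2=0
seg 0: a=4, c=M0/2=0, d=(M1−M0)/(6·1)=29/24, b=Δ0−h0·(2M0+M1)/6=-221/24
seg 1: a=-4, c=M1/2=29/8, d=(M2−M1)/(6·3)=-29/72, b=Δ1−h1·(2M1+M2)/6=-67/12
t_q=1/2 → seg 0, τ=1/2; S=4+-221/24·τ+0·τ²+29/24·τ³=-29/64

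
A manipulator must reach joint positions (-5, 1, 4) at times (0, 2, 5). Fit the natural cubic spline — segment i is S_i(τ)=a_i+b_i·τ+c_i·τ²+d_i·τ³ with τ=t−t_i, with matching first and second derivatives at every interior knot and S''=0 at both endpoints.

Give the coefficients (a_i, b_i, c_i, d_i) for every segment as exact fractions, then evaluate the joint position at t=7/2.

Δ: Δ0=3, Δ1=1
row 1: diag=10, rhs=-12; c'=3/10, d'=-6/5
back: M1=-6/5
M: M0=0, M1=-6/5, M2=0
seg 0: a=-5, c=M0/2=0, d=(M1−M0)/(6·2)=-1/10, b=Δ0−h0·(2M0+M1)/6=17/5
seg 1: a=1, c=M1/2=-3/5, d=(M2−M1)/(6·3)=1/15, b=Δ1−h1·(2M1+M2)/6=11/5
t_q=7/2 → seg 1, τ=3/2; S=1+11/5·τ+-3/5·τ²+1/15·τ³=127/40

  seg 0: a=-5 b=17/5 c=0 d=-1/10
  seg 1: a=1 b=11/5 c=-3/5 d=1/15
S(7/2) = 127/40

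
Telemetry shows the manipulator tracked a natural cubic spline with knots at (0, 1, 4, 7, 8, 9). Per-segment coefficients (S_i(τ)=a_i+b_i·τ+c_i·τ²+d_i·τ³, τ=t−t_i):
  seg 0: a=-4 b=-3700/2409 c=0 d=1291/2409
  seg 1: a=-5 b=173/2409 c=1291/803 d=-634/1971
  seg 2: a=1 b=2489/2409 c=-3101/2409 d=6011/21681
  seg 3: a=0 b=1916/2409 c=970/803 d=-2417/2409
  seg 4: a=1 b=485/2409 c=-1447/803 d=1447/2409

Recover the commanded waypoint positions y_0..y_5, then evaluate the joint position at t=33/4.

y_0=-4 y_1=-5 y_2=1 y_3=0 y_4=1 y_5=0
S(33/4) = 48673/51392

y_0 = S_0(0) = a_0 = -4
y_1 = S_1(0) = a_1 = -5
y_2 = S_2(0) = a_2 = 1
y_3 = S_3(0) = a_3 = 0
y_4 = S_4(0) = a_4 = 1
y_5 = S_4(1) = 0
t_q=33/4 is in segment 4 (τ=1/4); S_4(τ)=48673/51392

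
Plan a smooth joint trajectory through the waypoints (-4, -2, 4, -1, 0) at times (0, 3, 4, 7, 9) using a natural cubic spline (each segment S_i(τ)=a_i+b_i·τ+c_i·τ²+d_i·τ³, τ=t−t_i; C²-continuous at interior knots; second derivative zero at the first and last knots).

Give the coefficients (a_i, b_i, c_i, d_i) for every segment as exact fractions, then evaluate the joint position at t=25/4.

Δ: Δ0=2/3, Δ1=6, Δ2=-5/3, Δ3=1/2
row 1: diag=8, rhs=32; c'=1/8, d'=4
row 2: denom=8−1·1/8=63/8; d'=(-46−1·4)/(63/8)=-400/63
row 3: denom=10−3·8/21=62/7; d'=(13−3·-400/63)/(62/7)=673/186
back: M3=673/186
back: M2=-400/63−8/21·673/186=-2156/279
back: M1=4−1/8·-2156/279=2771/558
M: M0=0, M1=2771/558, M2=-2156/279, M3=673/186, M4=0
seg 0: a=-4, c=M0/2=0, d=(M1−M0)/(6·3)=2771/10044, b=Δ0−h0·(2M0+M1)/6=-2027/1116
seg 1: a=-2, c=M1/2=2771/1116, d=(M2−M1)/(6·1)=-787/372, b=Δ1−h1·(2M1+M2)/6=3143/558
seg 2: a=4, c=M2/2=-1078/279, d=(M3−M2)/(6·3)=6331/10044, b=Δ2−h2·(2M2+M3)/6=4745/1116
seg 3: a=-1, c=M3/2=673/372, d=(M4−M3)/(6·2)=-673/2232, b=Δ3−h3·(2M3+M4)/6=-1067/558
t_q=25/4 → seg 2, τ=9/4; S=4+4745/1116·τ+-1078/279·τ²+6331/10044·τ³=9411/7936

  seg 0: a=-4 b=-2027/1116 c=0 d=2771/10044
  seg 1: a=-2 b=3143/558 c=2771/1116 d=-787/372
  seg 2: a=4 b=4745/1116 c=-1078/279 d=6331/10044
  seg 3: a=-1 b=-1067/558 c=673/372 d=-673/2232
S(25/4) = 9411/7936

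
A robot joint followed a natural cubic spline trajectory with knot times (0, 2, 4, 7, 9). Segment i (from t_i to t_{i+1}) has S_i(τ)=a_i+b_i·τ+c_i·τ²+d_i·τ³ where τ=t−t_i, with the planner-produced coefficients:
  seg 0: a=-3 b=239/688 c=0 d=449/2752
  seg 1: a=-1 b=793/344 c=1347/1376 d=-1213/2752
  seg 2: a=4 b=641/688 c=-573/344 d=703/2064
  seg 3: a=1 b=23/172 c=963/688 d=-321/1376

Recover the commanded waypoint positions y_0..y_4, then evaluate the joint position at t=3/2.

y_0 = S_0(0) = a_0 = -3
y_1 = S_1(0) = a_1 = -1
y_2 = S_2(0) = a_2 = 4
y_3 = S_3(0) = a_3 = 1
y_4 = S_3(2) = 5
t_q=3/2 is in segment 0 (τ=3/2); S_0(τ)=-42453/22016

y_0=-3 y_1=-1 y_2=4 y_3=1 y_4=5
S(3/2) = -42453/22016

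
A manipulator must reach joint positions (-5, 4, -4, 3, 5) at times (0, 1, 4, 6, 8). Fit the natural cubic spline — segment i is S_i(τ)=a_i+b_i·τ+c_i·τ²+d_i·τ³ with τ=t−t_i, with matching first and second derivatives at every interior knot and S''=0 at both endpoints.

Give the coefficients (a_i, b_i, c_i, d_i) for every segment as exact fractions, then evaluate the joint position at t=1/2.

  seg 0: a=-5 b=263/24 c=0 d=-47/24
  seg 1: a=4 b=61/12 c=-47/8 d=79/72
  seg 2: a=-4 b=-13/24 c=4 d=-95/96
  seg 3: a=3 b=43/12 c=-31/16 d=31/96
S(1/2) = 15/64

Δ: Δ0=9, Δ1=-8/3, Δ2=7/2, Δ3=1
row 1: diag=8, rhs=-70; c'=3/8, d'=-35/4
row 2: denom=10−3·3/8=71/8; d'=(37−3·-35/4)/(71/8)=506/71
row 3: denom=8−2·16/71=536/71; d'=(-15−2·506/71)/(536/71)=-31/8
back: M3=-31/8
back: M2=506/71−16/71·-31/8=8
back: M1=-35/4−3/8·8=-47/4
M: M0=0, M1=-47/4, M2=8, M3=-31/8, M4=0
seg 0: a=-5, c=M0/2=0, d=(M1−M0)/(6·1)=-47/24, b=Δ0−h0·(2M0+M1)/6=263/24
seg 1: a=4, c=M1/2=-47/8, d=(M2−M1)/(6·3)=79/72, b=Δ1−h1·(2M1+M2)/6=61/12
seg 2: a=-4, c=M2/2=4, d=(M3−M2)/(6·2)=-95/96, b=Δ2−h2·(2M2+M3)/6=-13/24
seg 3: a=3, c=M3/2=-31/16, d=(M4−M3)/(6·2)=31/96, b=Δ3−h3·(2M3+M4)/6=43/12
t_q=1/2 → seg 0, τ=1/2; S=-5+263/24·τ+0·τ²+-47/24·τ³=15/64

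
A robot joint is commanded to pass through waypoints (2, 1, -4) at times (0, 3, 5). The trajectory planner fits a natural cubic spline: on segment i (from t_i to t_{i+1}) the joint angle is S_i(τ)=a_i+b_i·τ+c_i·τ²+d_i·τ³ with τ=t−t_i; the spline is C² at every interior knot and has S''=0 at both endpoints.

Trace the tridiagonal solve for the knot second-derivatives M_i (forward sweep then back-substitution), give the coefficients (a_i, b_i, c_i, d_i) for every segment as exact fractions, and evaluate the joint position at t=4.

  seg 0: a=2 b=19/60 c=0 d=-13/180
  seg 1: a=1 b=-49/30 c=-13/20 d=13/120
S(4) = -47/40

Δ: Δ0=-1/3, Δ1=-5/2
row 1: diag=10, rhs=-13; c'=1/5, d'=-13/10
back: M1=-13/10
M: M0=0, M1=-13/10, M2=0
seg 0: a=2, c=M0/2=0, d=(M1−M0)/(6·3)=-13/180, b=Δ0−h0·(2M0+M1)/6=19/60
seg 1: a=1, c=M1/2=-13/20, d=(M2−M1)/(6·2)=13/120, b=Δ1−h1·(2M1+M2)/6=-49/30
t_q=4 → seg 1, τ=1; S=1+-49/30·τ+-13/20·τ²+13/120·τ³=-47/40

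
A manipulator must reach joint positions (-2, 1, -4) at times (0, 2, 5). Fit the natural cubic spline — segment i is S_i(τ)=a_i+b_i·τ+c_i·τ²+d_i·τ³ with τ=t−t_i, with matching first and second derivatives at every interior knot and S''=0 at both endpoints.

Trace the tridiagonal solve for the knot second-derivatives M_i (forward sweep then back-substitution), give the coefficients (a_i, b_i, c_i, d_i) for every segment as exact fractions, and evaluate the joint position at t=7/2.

Δ: Δ0=3/2, Δ1=-5/3
row 1: diag=10, rhs=-19; c'=3/10, d'=-19/10
back: M1=-19/10
M: M0=0, M1=-19/10, M2=0
seg 0: a=-2, c=M0/2=0, d=(M1−M0)/(6·2)=-19/120, b=Δ0−h0·(2M0+M1)/6=32/15
seg 1: a=1, c=M1/2=-19/20, d=(M2−M1)/(6·3)=19/180, b=Δ1−h1·(2M1+M2)/6=7/30
t_q=7/2 → seg 1, τ=3/2; S=1+7/30·τ+-19/20·τ²+19/180·τ³=-69/160

  seg 0: a=-2 b=32/15 c=0 d=-19/120
  seg 1: a=1 b=7/30 c=-19/20 d=19/180
S(7/2) = -69/160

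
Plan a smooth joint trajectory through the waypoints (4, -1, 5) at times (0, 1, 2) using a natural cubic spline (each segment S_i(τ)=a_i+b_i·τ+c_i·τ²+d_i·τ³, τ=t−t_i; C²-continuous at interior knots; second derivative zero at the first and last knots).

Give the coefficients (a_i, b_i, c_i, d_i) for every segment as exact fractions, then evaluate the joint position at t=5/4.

  seg 0: a=4 b=-31/4 c=0 d=11/4
  seg 1: a=-1 b=1/2 c=33/4 d=-11/4
S(5/4) = -103/256

Δ: Δ0=-5, Δ1=6
row 1: diag=4, rhs=66; c'=1/4, d'=33/2
back: M1=33/2
M: M0=0, M1=33/2, M2=0
seg 0: a=4, c=M0/2=0, d=(M1−M0)/(6·1)=11/4, b=Δ0−h0·(2M0+M1)/6=-31/4
seg 1: a=-1, c=M1/2=33/4, d=(M2−M1)/(6·1)=-11/4, b=Δ1−h1·(2M1+M2)/6=1/2
t_q=5/4 → seg 1, τ=1/4; S=-1+1/2·τ+33/4·τ²+-11/4·τ³=-103/256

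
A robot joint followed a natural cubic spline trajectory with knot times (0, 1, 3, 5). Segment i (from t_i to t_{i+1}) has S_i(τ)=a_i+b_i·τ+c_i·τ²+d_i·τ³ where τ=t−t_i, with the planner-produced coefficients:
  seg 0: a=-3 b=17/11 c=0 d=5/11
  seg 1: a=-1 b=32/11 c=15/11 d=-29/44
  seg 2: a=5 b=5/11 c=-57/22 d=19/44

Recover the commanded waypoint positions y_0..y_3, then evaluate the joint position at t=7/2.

y_0=-3 y_1=-1 y_2=5 y_3=-1
S(7/2) = 1631/352

y_0 = S_0(0) = a_0 = -3
y_1 = S_1(0) = a_1 = -1
y_2 = S_2(0) = a_2 = 5
y_3 = S_2(2) = -1
t_q=7/2 is in segment 2 (τ=1/2); S_2(τ)=1631/352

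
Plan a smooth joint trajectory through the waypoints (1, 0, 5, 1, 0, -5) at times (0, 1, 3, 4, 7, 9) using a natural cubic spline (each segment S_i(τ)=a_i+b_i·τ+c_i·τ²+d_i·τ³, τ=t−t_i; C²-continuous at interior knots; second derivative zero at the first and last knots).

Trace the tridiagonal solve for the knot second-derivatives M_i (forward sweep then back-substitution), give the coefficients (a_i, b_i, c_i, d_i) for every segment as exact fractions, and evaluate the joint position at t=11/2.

Δ: Δ0=-1, Δ1=5/2, Δ2=-4, Δ3=-1/3, Δ4=-5/2
row 1: diag=6, rhs=21; c'=1/3, d'=7/2
row 2: denom=6−2·1/3=16/3; d'=(-39−2·7/2)/(16/3)=-69/8
row 3: denom=8−1·3/16=125/16; d'=(22−1·-69/8)/(125/16)=98/25
row 4: denom=10−3·48/125=1106/125; d'=(-13−3·98/25)/(1106/125)=-3095/1106
back: M4=-3095/1106
back: M3=98/25−48/125·-3095/1106=2762/553
back: M2=-69/8−3/16·2762/553=-10575/1106
back: M1=7/2−1/3·-10575/1106=3698/553
M: M0=0, M1=3698/553, M2=-10575/1106, M3=2762/553, M4=-3095/1106, M5=0
seg 0: a=1, c=M0/2=0, d=(M1−M0)/(6·1)=1849/1659, b=Δ0−h0·(2M0+M1)/6=-3508/1659
seg 1: a=0, c=M1/2=1849/553, d=(M2−M1)/(6·2)=-17971/13272, b=Δ1−h1·(2M1+M2)/6=2039/1659
seg 2: a=5, c=M2/2=-10575/2212, d=(M3−M2)/(6·1)=16099/6636, b=Δ2−h2·(2M2+M3)/6=-5459/3318
seg 3: a=1, c=M3/2=1381/553, d=(M4−M3)/(6·3)=-2873/6636, b=Δ3−h3·(2M3+M4)/6=-26071/6636
seg 4: a=0, c=M4/2=-3095/2212, d=(M5−M4)/(6·2)=3095/13272, b=Δ4−h4·(2M4+M5)/6=-2105/3318
t_q=11/2 → seg 3, τ=3/2; S=1+-26071/6636·τ+1381/553·τ²+-2873/6636·τ³=-1859/2528

  seg 0: a=1 b=-3508/1659 c=0 d=1849/1659
  seg 1: a=0 b=2039/1659 c=1849/553 d=-17971/13272
  seg 2: a=5 b=-5459/3318 c=-10575/2212 d=16099/6636
  seg 3: a=1 b=-26071/6636 c=1381/553 d=-2873/6636
  seg 4: a=0 b=-2105/3318 c=-3095/2212 d=3095/13272
S(11/2) = -1859/2528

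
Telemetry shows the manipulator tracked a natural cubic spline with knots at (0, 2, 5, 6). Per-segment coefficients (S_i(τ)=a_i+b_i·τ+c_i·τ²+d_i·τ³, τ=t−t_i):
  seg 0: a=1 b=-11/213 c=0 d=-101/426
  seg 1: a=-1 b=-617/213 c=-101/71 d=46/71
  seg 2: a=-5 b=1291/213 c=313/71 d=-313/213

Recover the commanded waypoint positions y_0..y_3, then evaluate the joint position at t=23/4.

y_0=1 y_1=-1 y_2=-5 y_3=4
S(23/4) = 6387/4544

y_0 = S_0(0) = a_0 = 1
y_1 = S_1(0) = a_1 = -1
y_2 = S_2(0) = a_2 = -5
y_3 = S_2(1) = 4
t_q=23/4 is in segment 2 (τ=3/4); S_2(τ)=6387/4544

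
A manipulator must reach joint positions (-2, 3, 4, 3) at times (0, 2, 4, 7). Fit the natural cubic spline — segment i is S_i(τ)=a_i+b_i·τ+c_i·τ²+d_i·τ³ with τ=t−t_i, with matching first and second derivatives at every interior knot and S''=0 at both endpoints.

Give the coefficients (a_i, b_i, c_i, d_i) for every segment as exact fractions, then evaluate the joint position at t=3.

Δ: Δ0=5/2, Δ1=1/2, Δ2=-1/3
row 1: diag=8, rhs=-12; c'=1/4, d'=-3/2
row 2: denom=10−2·1/4=19/2; d'=(-5−2·-3/2)/(19/2)=-4/19
back: M2=-4/19
back: M1=-3/2−1/4·-4/19=-55/38
M: M0=0, M1=-55/38, M2=-4/19, M3=0
seg 0: a=-2, c=M0/2=0, d=(M1−M0)/(6·2)=-55/456, b=Δ0−h0·(2M0+M1)/6=170/57
seg 1: a=3, c=M1/2=-55/76, d=(M2−M1)/(6·2)=47/456, b=Δ1−h1·(2M1+M2)/6=175/114
seg 2: a=4, c=M2/2=-2/19, d=(M3−M2)/(6·3)=2/171, b=Δ2−h2·(2M2+M3)/6=-7/57
t_q=3 → seg 1, τ=1; S=3+175/114·τ+-55/76·τ²+47/456·τ³=595/152

  seg 0: a=-2 b=170/57 c=0 d=-55/456
  seg 1: a=3 b=175/114 c=-55/76 d=47/456
  seg 2: a=4 b=-7/57 c=-2/19 d=2/171
S(3) = 595/152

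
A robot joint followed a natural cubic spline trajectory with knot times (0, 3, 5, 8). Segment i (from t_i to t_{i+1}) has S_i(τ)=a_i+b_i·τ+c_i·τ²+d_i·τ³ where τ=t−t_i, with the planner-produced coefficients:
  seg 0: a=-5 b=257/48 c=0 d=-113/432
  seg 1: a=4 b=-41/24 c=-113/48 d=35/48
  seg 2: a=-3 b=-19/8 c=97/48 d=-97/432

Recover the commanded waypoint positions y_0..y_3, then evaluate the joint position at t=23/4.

y_0=-5 y_1=4 y_2=-3 y_3=2
S(23/4) = -3829/1024

y_0 = S_0(0) = a_0 = -5
y_1 = S_1(0) = a_1 = 4
y_2 = S_2(0) = a_2 = -3
y_3 = S_2(3) = 2
t_q=23/4 is in segment 2 (τ=3/4); S_2(τ)=-3829/1024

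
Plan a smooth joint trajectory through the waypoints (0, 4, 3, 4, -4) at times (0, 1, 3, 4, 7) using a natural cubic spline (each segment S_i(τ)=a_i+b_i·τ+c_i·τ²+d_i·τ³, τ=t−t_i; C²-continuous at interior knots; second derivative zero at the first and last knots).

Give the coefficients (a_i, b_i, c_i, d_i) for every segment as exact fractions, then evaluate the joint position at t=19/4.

  seg 0: a=0 b=7457/1500 c=0 d=-1457/1500
  seg 1: a=4 b=1543/750 c=-1457/500 d=2453/3000
  seg 2: a=3 b=16/75 c=249/125 d=-452/375
  seg 3: a=4 b=218/375 c=-203/125 d=203/1125
S(19/4) = 28789/8000

Δ: Δ0=4, Δ1=-1/2, Δ2=1, Δ3=-8/3
row 1: diag=6, rhs=-27; c'=1/3, d'=-9/2
row 2: denom=6−2·1/3=16/3; d'=(9−2·-9/2)/(16/3)=27/8
row 3: denom=8−1·3/16=125/16; d'=(-22−1·27/8)/(125/16)=-406/125
back: M3=-406/125
back: M2=27/8−3/16·-406/125=498/125
back: M1=-9/2−1/3·498/125=-1457/250
M: M0=0, M1=-1457/250, M2=498/125, M3=-406/125, M4=0
seg 0: a=0, c=M0/2=0, d=(M1−M0)/(6·1)=-1457/1500, b=Δ0−h0·(2M0+M1)/6=7457/1500
seg 1: a=4, c=M1/2=-1457/500, d=(M2−M1)/(6·2)=2453/3000, b=Δ1−h1·(2M1+M2)/6=1543/750
seg 2: a=3, c=M2/2=249/125, d=(M3−M2)/(6·1)=-452/375, b=Δ2−h2·(2M2+M3)/6=16/75
seg 3: a=4, c=M3/2=-203/125, d=(M4−M3)/(6·3)=203/1125, b=Δ3−h3·(2M3+M4)/6=218/375
t_q=19/4 → seg 3, τ=3/4; S=4+218/375·τ+-203/125·τ²+203/1125·τ³=28789/8000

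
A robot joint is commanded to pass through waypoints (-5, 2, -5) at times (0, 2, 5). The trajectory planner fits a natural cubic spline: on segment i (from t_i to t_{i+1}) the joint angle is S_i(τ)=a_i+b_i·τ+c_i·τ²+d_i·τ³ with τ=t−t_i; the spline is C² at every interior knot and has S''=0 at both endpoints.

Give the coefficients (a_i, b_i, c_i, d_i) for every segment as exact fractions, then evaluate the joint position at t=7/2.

Δ: Δ0=7/2, Δ1=-7/3
row 1: diag=10, rhs=-35; c'=3/10, d'=-7/2
back: M1=-7/2
M: M0=0, M1=-7/2, M2=0
seg 0: a=-5, c=M0/2=0, d=(M1−M0)/(6·2)=-7/24, b=Δ0−h0·(2M0+M1)/6=14/3
seg 1: a=2, c=M1/2=-7/4, d=(M2−M1)/(6·3)=7/36, b=Δ1−h1·(2M1+M2)/6=7/6
t_q=7/2 → seg 1, τ=3/2; S=2+7/6·τ+-7/4·τ²+7/36·τ³=15/32

  seg 0: a=-5 b=14/3 c=0 d=-7/24
  seg 1: a=2 b=7/6 c=-7/4 d=7/36
S(7/2) = 15/32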